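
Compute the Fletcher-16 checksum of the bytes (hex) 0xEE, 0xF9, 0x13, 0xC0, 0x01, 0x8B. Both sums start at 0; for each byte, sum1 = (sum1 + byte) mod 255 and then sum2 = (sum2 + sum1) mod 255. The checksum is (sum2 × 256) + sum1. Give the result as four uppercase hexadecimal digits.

9749

Running sums (mod 255):
  after byte 0 (0xEE): sum1=238, sum2=238
  after byte 1 (0xF9): sum1=232, sum2=215
  after byte 2 (0x13): sum1=251, sum2=211
  after byte 3 (0xC0): sum1=188, sum2=144
  after byte 4 (0x01): sum1=189, sum2=78
  after byte 5 (0x8B): sum1=73, sum2=151
Checksum = sum2·256 + sum1 = 151·256 + 73 = 38729 = 0x9749.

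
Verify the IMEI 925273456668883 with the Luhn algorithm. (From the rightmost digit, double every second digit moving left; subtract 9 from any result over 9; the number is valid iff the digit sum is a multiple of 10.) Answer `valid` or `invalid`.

From the right, keep odd positions and double even positions (subtract 9 from any doubled value over 9):
  doubled (positions 2,4,...): 7 7 3 1 6 4 4 → sum 32
  kept (positions 1,3,...): 3 8 6 6 4 7 5 9 → sum 48
Total = 80.
80 mod 10 = 0, so the number is valid.

valid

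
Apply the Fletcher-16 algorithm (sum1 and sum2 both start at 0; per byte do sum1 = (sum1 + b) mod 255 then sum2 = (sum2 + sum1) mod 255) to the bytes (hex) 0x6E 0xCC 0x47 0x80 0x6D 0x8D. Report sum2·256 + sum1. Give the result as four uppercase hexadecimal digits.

9DFD

Running sums (mod 255):
  after byte 0 (0x6E): sum1=110, sum2=110
  after byte 1 (0xCC): sum1=59, sum2=169
  after byte 2 (0x47): sum1=130, sum2=44
  after byte 3 (0x80): sum1=3, sum2=47
  after byte 4 (0x6D): sum1=112, sum2=159
  after byte 5 (0x8D): sum1=253, sum2=157
Checksum = sum2·256 + sum1 = 157·256 + 253 = 40445 = 0x9DFD.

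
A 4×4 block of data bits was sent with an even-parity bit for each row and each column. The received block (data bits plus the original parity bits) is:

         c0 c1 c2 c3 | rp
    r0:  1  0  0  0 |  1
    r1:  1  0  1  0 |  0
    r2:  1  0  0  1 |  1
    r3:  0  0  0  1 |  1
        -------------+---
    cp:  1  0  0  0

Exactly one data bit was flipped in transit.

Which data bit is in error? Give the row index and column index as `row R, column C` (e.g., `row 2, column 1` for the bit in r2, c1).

row 2, column 2

Recompute each row's even parity and compare to rp:
  r0: data parity 1, sent rp 1 → ok
  r1: data parity 0, sent rp 0 → ok
  r2: data parity 0, sent rp 1 → mismatch
  r3: data parity 1, sent rp 1 → ok
Recompute each column's even parity and compare to cp:
  c0: data parity 1, sent cp 1 → ok
  c1: data parity 0, sent cp 0 → ok
  c2: data parity 1, sent cp 0 → mismatch
  c3: data parity 0, sent cp 0 → ok
Exactly one row (r2) and one column (c2) fail → the flipped bit is at their intersection.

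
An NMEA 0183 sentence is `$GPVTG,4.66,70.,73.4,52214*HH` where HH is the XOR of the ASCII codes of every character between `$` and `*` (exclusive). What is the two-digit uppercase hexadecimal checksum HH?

XOR the ASCII codes of the payload characters:
  'G' = 0x47 → acc = 0x47
  'P' = 0x50 → acc = 0x17
  'V' = 0x56 → acc = 0x41
  'T' = 0x54 → acc = 0x15
  'G' = 0x47 → acc = 0x52
  ',' = 0x2C → acc = 0x7E
  '4' = 0x34 → acc = 0x4A
  '.' = 0x2E → acc = 0x64
  '6' = 0x36 → acc = 0x52
  '6' = 0x36 → acc = 0x64
  ',' = 0x2C → acc = 0x48
  '7' = 0x37 → acc = 0x7F
  '0' = 0x30 → acc = 0x4F
  '.' = 0x2E → acc = 0x61
  ',' = 0x2C → acc = 0x4D
  '7' = 0x37 → acc = 0x7A
  '3' = 0x33 → acc = 0x49
  '.' = 0x2E → acc = 0x67
  '4' = 0x34 → acc = 0x53
  ',' = 0x2C → acc = 0x7F
  '5' = 0x35 → acc = 0x4A
  '2' = 0x32 → acc = 0x78
  '2' = 0x32 → acc = 0x4A
  '1' = 0x31 → acc = 0x7B
  '4' = 0x34 → acc = 0x4F
Checksum = 0x4F.

4F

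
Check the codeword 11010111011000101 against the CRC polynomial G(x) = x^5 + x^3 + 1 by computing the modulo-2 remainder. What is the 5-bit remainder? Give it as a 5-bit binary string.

Modulo-2 division of 11010111011000101 by 101001:
  pos 0: 110101 XOR 101001 = 011100
  pos 1: 111001 XOR 101001 = 010000
  pos 2: 100001 XOR 101001 = 001000
  pos 4: 100001 XOR 101001 = 001000
  pos 6: 100010 XOR 101001 = 001011
  pos 8: 101100 XOR 101001 = 000101
  pos 11: 101101 XOR 101001 = 000100
Remainder = 00100 (nonzero — an error is detected).

00100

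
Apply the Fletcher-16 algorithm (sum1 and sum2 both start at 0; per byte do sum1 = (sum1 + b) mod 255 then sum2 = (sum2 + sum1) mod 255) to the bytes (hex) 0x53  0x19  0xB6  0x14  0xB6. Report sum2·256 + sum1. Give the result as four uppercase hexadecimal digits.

08ED

Running sums (mod 255):
  after byte 0 (0x53): sum1=83, sum2=83
  after byte 1 (0x19): sum1=108, sum2=191
  after byte 2 (0xB6): sum1=35, sum2=226
  after byte 3 (0x14): sum1=55, sum2=26
  after byte 4 (0xB6): sum1=237, sum2=8
Checksum = sum2·256 + sum1 = 8·256 + 237 = 2285 = 0x08ED.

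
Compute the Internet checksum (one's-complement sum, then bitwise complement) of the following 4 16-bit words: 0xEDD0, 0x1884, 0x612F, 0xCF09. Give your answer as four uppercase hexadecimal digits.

One's-complement addition (fold any carry out of bit 15 back into bit 0):
  0xEDD0 + 0x1884 = 0x10654 → wrap carry → 0x0655
  0x0655 + 0x612F = 0x06784
  0x6784 + 0xCF09 = 0x1368D → wrap carry → 0x368E
One's-complement sum = 0x368E.
Checksum = ~0x368E & 0xFFFF = 0xC971.

C971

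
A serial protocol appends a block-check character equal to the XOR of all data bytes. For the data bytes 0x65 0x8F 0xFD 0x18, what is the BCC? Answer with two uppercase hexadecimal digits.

0F

XOR the bytes together:
  start with 0x65
  0x65 ⊕ 0x8F = 0xEA
  0xEA ⊕ 0xFD = 0x17
  0x17 ⊕ 0x18 = 0x0F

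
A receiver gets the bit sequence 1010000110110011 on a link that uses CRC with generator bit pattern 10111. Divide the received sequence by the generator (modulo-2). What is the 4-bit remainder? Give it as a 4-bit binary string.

Modulo-2 division of 1010000110110011 by 10111:
  pos 0: 10100 XOR 10111 = 00011
  pos 3: 11001 XOR 10111 = 01110
  pos 4: 11101 XOR 10111 = 01010
  pos 5: 10100 XOR 10111 = 00011
  pos 8: 11110 XOR 10111 = 01001
  pos 9: 10010 XOR 10111 = 00101
  pos 11: 10111 XOR 10111 = 00000
Remainder = 0000 (zero — the frame passes the CRC check).

0000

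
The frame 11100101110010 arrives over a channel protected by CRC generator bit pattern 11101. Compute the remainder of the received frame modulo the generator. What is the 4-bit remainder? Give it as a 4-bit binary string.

Modulo-2 division of 11100101110010 by 11101:
  pos 0: 11100 XOR 11101 = 00001
  pos 4: 11011 XOR 11101 = 00110
  pos 6: 11010 XOR 11101 = 00111
  pos 8: 11101 XOR 11101 = 00000
Remainder = 0000 (zero — the frame passes the CRC check).

0000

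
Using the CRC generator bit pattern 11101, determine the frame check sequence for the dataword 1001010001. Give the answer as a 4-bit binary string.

Append 4 zeros: 10010100010000. Divide by 11101 (XOR where the leading bit is 1):
  pos 0: 10010 XOR 11101 = 01111
  pos 1: 11111 XOR 11101 = 00010
  pos 4: 10000 XOR 11101 = 01101
  pos 5: 11011 XOR 11101 = 00110
  pos 7: 11000 XOR 11101 = 00101
  pos 9: 10100 XOR 11101 = 01001
Remainder (last 4 bits) = 1001. This is the CRC / FCS.

1001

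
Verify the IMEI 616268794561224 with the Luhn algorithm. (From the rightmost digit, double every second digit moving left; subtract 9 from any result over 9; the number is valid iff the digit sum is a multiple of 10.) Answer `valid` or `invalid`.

From the right, keep odd positions and double even positions (subtract 9 from any doubled value over 9):
  doubled (positions 2,4,...): 4 2 1 9 7 4 2 → sum 29
  kept (positions 1,3,...): 4 2 6 4 7 6 6 6 → sum 41
Total = 70.
70 mod 10 = 0, so the number is valid.

valid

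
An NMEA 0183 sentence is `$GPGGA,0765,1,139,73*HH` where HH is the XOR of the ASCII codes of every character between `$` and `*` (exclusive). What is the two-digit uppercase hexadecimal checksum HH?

XOR the ASCII codes of the payload characters:
  'G' = 0x47 → acc = 0x47
  'P' = 0x50 → acc = 0x17
  'G' = 0x47 → acc = 0x50
  'G' = 0x47 → acc = 0x17
  'A' = 0x41 → acc = 0x56
  ',' = 0x2C → acc = 0x7A
  '0' = 0x30 → acc = 0x4A
  '7' = 0x37 → acc = 0x7D
  '6' = 0x36 → acc = 0x4B
  '5' = 0x35 → acc = 0x7E
  ',' = 0x2C → acc = 0x52
  '1' = 0x31 → acc = 0x63
  ',' = 0x2C → acc = 0x4F
  '1' = 0x31 → acc = 0x7E
  '3' = 0x33 → acc = 0x4D
  '9' = 0x39 → acc = 0x74
  ',' = 0x2C → acc = 0x58
  '7' = 0x37 → acc = 0x6F
  '3' = 0x33 → acc = 0x5C
Checksum = 0x5C.

5C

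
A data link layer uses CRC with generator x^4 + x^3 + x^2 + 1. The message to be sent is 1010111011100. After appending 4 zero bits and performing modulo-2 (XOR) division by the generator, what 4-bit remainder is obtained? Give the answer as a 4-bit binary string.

1010

Append 4 zeros: 10101110111000000. Divide by 11101 (XOR where the leading bit is 1):
  pos 0: 10101 XOR 11101 = 01000
  pos 1: 10001 XOR 11101 = 01100
  pos 2: 11001 XOR 11101 = 00100
  pos 4: 10001 XOR 11101 = 01100
  pos 5: 11001 XOR 11101 = 00100
  pos 7: 10010 XOR 11101 = 01111
  pos 8: 11110 XOR 11101 = 00011
  pos 11: 11000 XOR 11101 = 00101
Remainder (last 4 bits) = 1010. This is the CRC / FCS.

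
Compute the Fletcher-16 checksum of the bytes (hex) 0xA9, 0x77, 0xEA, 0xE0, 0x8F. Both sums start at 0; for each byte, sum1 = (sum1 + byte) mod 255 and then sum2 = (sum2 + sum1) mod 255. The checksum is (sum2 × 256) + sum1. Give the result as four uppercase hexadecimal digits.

Running sums (mod 255):
  after byte 0 (0xA9): sum1=169, sum2=169
  after byte 1 (0x77): sum1=33, sum2=202
  after byte 2 (0xEA): sum1=12, sum2=214
  after byte 3 (0xE0): sum1=236, sum2=195
  after byte 4 (0x8F): sum1=124, sum2=64
Checksum = sum2·256 + sum1 = 64·256 + 124 = 16508 = 0x407C.

407C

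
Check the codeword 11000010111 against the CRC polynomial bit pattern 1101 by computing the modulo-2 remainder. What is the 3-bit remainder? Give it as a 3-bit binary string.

Modulo-2 division of 11000010111 by 1101:
  pos 0: 1100 XOR 1101 = 0001
  pos 3: 1001 XOR 1101 = 0100
  pos 4: 1000 XOR 1101 = 0101
  pos 5: 1011 XOR 1101 = 0110
  pos 6: 1101 XOR 1101 = 0000
Remainder = 001 (nonzero — an error is detected).

001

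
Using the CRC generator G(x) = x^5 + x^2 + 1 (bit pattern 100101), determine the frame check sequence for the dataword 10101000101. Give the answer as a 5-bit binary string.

Append 5 zeros: 1010100010100000. Divide by 100101 (XOR where the leading bit is 1):
  pos 0: 101010 XOR 100101 = 001111
  pos 2: 111100 XOR 100101 = 011001
  pos 3: 110011 XOR 100101 = 010110
  pos 4: 101100 XOR 100101 = 001001
  pos 6: 100110 XOR 100101 = 000011
  pos 10: 110000 XOR 100101 = 010101
Remainder (last 5 bits) = 10101. This is the CRC / FCS.

10101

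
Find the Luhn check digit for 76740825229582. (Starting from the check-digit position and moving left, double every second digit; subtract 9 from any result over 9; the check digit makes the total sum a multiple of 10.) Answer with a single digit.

7

Partial digits right→left: 2 8 5 9 2 2 5 2 8 0 4 7 6 7
Double every second digit counting from the check-digit position (so the 1st, 3rd, 5th, ... of the partial from the right).
  doubled (with −9 where >9): 4 1 4 1 7 8 3 → sum 28
  kept as-is: 8 9 2 2 0 7 7 → sum 35
Total = 28 + 35 = 63.
Check digit = (10 − (63 mod 10)) mod 10 = 7.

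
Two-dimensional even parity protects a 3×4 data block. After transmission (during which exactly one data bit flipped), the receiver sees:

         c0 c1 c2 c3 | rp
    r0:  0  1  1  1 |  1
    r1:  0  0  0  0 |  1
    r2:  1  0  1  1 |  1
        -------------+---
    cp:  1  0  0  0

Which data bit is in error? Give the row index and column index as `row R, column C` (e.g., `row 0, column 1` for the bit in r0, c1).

Recompute each row's even parity and compare to rp:
  r0: data parity 1, sent rp 1 → ok
  r1: data parity 0, sent rp 1 → mismatch
  r2: data parity 1, sent rp 1 → ok
Recompute each column's even parity and compare to cp:
  c0: data parity 1, sent cp 1 → ok
  c1: data parity 1, sent cp 0 → mismatch
  c2: data parity 0, sent cp 0 → ok
  c3: data parity 0, sent cp 0 → ok
Exactly one row (r1) and one column (c1) fail → the flipped bit is at their intersection.

row 1, column 1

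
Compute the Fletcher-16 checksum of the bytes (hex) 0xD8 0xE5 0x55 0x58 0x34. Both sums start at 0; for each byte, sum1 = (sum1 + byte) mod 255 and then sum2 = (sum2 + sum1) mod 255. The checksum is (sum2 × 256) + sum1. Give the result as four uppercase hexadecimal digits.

Running sums (mod 255):
  after byte 0 (0xD8): sum1=216, sum2=216
  after byte 1 (0xE5): sum1=190, sum2=151
  after byte 2 (0x55): sum1=20, sum2=171
  after byte 3 (0x58): sum1=108, sum2=24
  after byte 4 (0x34): sum1=160, sum2=184
Checksum = sum2·256 + sum1 = 184·256 + 160 = 47264 = 0xB8A0.

B8A0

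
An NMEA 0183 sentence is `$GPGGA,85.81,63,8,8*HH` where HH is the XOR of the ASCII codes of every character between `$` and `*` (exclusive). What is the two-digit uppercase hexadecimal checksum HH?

79

XOR the ASCII codes of the payload characters:
  'G' = 0x47 → acc = 0x47
  'P' = 0x50 → acc = 0x17
  'G' = 0x47 → acc = 0x50
  'G' = 0x47 → acc = 0x17
  'A' = 0x41 → acc = 0x56
  ',' = 0x2C → acc = 0x7A
  '8' = 0x38 → acc = 0x42
  '5' = 0x35 → acc = 0x77
  '.' = 0x2E → acc = 0x59
  '8' = 0x38 → acc = 0x61
  '1' = 0x31 → acc = 0x50
  ',' = 0x2C → acc = 0x7C
  '6' = 0x36 → acc = 0x4A
  '3' = 0x33 → acc = 0x79
  ',' = 0x2C → acc = 0x55
  '8' = 0x38 → acc = 0x6D
  ',' = 0x2C → acc = 0x41
  '8' = 0x38 → acc = 0x79
Checksum = 0x79.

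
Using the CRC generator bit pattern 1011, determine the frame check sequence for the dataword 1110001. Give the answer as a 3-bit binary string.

100

Append 3 zeros: 1110001000. Divide by 1011 (XOR where the leading bit is 1):
  pos 0: 1110 XOR 1011 = 0101
  pos 1: 1010 XOR 1011 = 0001
  pos 4: 1010 XOR 1011 = 0001
Remainder (last 3 bits) = 100. This is the CRC / FCS.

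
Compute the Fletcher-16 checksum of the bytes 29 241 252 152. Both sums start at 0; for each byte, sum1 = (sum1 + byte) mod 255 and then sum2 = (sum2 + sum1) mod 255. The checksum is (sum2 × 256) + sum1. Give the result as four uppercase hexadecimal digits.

DCA4

Running sums (mod 255):
  after byte 0 (29): sum1=29, sum2=29
  after byte 1 (241): sum1=15, sum2=44
  after byte 2 (252): sum1=12, sum2=56
  after byte 3 (152): sum1=164, sum2=220
Checksum = sum2·256 + sum1 = 220·256 + 164 = 56484 = 0xDCA4.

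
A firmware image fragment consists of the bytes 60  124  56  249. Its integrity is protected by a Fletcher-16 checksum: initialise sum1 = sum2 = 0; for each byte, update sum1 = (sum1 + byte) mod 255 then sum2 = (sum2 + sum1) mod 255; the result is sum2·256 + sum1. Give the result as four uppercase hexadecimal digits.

D0EA

Running sums (mod 255):
  after byte 0 (60): sum1=60, sum2=60
  after byte 1 (124): sum1=184, sum2=244
  after byte 2 (56): sum1=240, sum2=229
  after byte 3 (249): sum1=234, sum2=208
Checksum = sum2·256 + sum1 = 208·256 + 234 = 53482 = 0xD0EA.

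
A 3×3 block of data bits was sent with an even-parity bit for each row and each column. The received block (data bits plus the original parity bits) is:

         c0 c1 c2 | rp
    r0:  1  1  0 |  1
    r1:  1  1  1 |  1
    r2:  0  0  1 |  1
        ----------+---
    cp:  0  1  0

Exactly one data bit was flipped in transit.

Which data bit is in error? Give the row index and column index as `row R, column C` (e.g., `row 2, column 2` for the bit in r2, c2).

Recompute each row's even parity and compare to rp:
  r0: data parity 0, sent rp 1 → mismatch
  r1: data parity 1, sent rp 1 → ok
  r2: data parity 1, sent rp 1 → ok
Recompute each column's even parity and compare to cp:
  c0: data parity 0, sent cp 0 → ok
  c1: data parity 0, sent cp 1 → mismatch
  c2: data parity 0, sent cp 0 → ok
Exactly one row (r0) and one column (c1) fail → the flipped bit is at their intersection.

row 0, column 1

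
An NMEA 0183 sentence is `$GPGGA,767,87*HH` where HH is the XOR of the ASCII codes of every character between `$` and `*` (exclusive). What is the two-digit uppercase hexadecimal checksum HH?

XOR the ASCII codes of the payload characters:
  'G' = 0x47 → acc = 0x47
  'P' = 0x50 → acc = 0x17
  'G' = 0x47 → acc = 0x50
  'G' = 0x47 → acc = 0x17
  'A' = 0x41 → acc = 0x56
  ',' = 0x2C → acc = 0x7A
  '7' = 0x37 → acc = 0x4D
  '6' = 0x36 → acc = 0x7B
  '7' = 0x37 → acc = 0x4C
  ',' = 0x2C → acc = 0x60
  '8' = 0x38 → acc = 0x58
  '7' = 0x37 → acc = 0x6F
Checksum = 0x6F.

6F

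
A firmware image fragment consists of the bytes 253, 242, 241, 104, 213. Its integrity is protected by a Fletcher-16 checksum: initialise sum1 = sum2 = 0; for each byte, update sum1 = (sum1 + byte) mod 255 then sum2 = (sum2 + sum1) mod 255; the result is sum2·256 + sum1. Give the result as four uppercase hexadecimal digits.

3E21

Running sums (mod 255):
  after byte 0 (253): sum1=253, sum2=253
  after byte 1 (242): sum1=240, sum2=238
  after byte 2 (241): sum1=226, sum2=209
  after byte 3 (104): sum1=75, sum2=29
  after byte 4 (213): sum1=33, sum2=62
Checksum = sum2·256 + sum1 = 62·256 + 33 = 15905 = 0x3E21.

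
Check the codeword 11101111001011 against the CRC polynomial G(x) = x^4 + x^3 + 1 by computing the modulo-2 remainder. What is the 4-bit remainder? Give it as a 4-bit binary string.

0000

Modulo-2 division of 11101111001011 by 11001:
  pos 0: 11101 XOR 11001 = 00100
  pos 2: 10011 XOR 11001 = 01010
  pos 3: 10101 XOR 11001 = 01100
  pos 4: 11000 XOR 11001 = 00001
  pos 8: 10101 XOR 11001 = 01100
  pos 9: 11001 XOR 11001 = 00000
Remainder = 0000 (zero — the frame passes the CRC check).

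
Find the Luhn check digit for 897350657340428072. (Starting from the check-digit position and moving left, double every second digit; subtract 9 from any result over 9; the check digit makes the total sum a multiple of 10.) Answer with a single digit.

4

Partial digits right→left: 2 7 0 8 2 4 0 4 3 7 5 6 0 5 3 7 9 8
Double every second digit counting from the check-digit position (so the 1st, 3rd, 5th, ... of the partial from the right).
  doubled (with −9 where >9): 4 0 4 0 6 1 0 6 9 → sum 30
  kept as-is: 7 8 4 4 7 6 5 7 8 → sum 56
Total = 30 + 56 = 86.
Check digit = (10 − (86 mod 10)) mod 10 = 4.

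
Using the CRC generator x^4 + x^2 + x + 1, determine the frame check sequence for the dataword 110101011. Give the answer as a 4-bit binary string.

0101

Append 4 zeros: 1101010110000. Divide by 10111 (XOR where the leading bit is 1):
  pos 0: 11010 XOR 10111 = 01101
  pos 1: 11011 XOR 10111 = 01100
  pos 2: 11000 XOR 10111 = 01111
  pos 3: 11111 XOR 10111 = 01000
  pos 4: 10001 XOR 10111 = 00110
  pos 6: 11000 XOR 10111 = 01111
  pos 7: 11110 XOR 10111 = 01001
  pos 8: 10010 XOR 10111 = 00101
Remainder (last 4 bits) = 0101. This is the CRC / FCS.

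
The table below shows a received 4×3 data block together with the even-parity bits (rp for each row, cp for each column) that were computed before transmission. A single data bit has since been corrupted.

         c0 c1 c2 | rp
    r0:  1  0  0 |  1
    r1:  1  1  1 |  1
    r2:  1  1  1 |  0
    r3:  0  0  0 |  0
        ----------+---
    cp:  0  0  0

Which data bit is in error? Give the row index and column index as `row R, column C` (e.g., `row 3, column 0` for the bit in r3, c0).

row 2, column 0

Recompute each row's even parity and compare to rp:
  r0: data parity 1, sent rp 1 → ok
  r1: data parity 1, sent rp 1 → ok
  r2: data parity 1, sent rp 0 → mismatch
  r3: data parity 0, sent rp 0 → ok
Recompute each column's even parity and compare to cp:
  c0: data parity 1, sent cp 0 → mismatch
  c1: data parity 0, sent cp 0 → ok
  c2: data parity 0, sent cp 0 → ok
Exactly one row (r2) and one column (c0) fail → the flipped bit is at their intersection.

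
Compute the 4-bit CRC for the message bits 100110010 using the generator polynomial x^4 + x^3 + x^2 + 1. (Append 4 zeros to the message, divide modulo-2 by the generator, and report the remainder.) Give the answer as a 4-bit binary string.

Append 4 zeros: 1001100100000. Divide by 11101 (XOR where the leading bit is 1):
  pos 0: 10011 XOR 11101 = 01110
  pos 1: 11100 XOR 11101 = 00001
  pos 5: 10100 XOR 11101 = 01001
  pos 6: 10010 XOR 11101 = 01111
  pos 7: 11110 XOR 11101 = 00011
Remainder (last 4 bits) = 0110. This is the CRC / FCS.

0110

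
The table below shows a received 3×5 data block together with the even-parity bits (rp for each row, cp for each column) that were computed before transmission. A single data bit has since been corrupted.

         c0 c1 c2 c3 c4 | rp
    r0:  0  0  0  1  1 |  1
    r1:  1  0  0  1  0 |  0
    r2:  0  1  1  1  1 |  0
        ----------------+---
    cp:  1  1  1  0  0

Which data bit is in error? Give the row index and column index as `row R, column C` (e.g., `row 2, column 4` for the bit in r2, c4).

row 0, column 3

Recompute each row's even parity and compare to rp:
  r0: data parity 0, sent rp 1 → mismatch
  r1: data parity 0, sent rp 0 → ok
  r2: data parity 0, sent rp 0 → ok
Recompute each column's even parity and compare to cp:
  c0: data parity 1, sent cp 1 → ok
  c1: data parity 1, sent cp 1 → ok
  c2: data parity 1, sent cp 1 → ok
  c3: data parity 1, sent cp 0 → mismatch
  c4: data parity 0, sent cp 0 → ok
Exactly one row (r0) and one column (c3) fail → the flipped bit is at their intersection.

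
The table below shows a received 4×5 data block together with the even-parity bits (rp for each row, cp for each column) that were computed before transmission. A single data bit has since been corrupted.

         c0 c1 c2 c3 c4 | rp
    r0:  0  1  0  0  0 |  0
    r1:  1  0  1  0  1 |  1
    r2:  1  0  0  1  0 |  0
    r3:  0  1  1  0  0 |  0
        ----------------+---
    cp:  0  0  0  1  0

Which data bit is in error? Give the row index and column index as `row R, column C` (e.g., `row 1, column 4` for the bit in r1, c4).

Recompute each row's even parity and compare to rp:
  r0: data parity 1, sent rp 0 → mismatch
  r1: data parity 1, sent rp 1 → ok
  r2: data parity 0, sent rp 0 → ok
  r3: data parity 0, sent rp 0 → ok
Recompute each column's even parity and compare to cp:
  c0: data parity 0, sent cp 0 → ok
  c1: data parity 0, sent cp 0 → ok
  c2: data parity 0, sent cp 0 → ok
  c3: data parity 1, sent cp 1 → ok
  c4: data parity 1, sent cp 0 → mismatch
Exactly one row (r0) and one column (c4) fail → the flipped bit is at their intersection.

row 0, column 4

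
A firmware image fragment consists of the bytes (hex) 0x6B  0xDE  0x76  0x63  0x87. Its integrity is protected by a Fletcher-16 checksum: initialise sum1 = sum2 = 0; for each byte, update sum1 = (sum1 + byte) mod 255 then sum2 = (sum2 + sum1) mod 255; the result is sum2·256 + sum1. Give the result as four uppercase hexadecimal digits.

Running sums (mod 255):
  after byte 0 (0x6B): sum1=107, sum2=107
  after byte 1 (0xDE): sum1=74, sum2=181
  after byte 2 (0x76): sum1=192, sum2=118
  after byte 3 (0x63): sum1=36, sum2=154
  after byte 4 (0x87): sum1=171, sum2=70
Checksum = sum2·256 + sum1 = 70·256 + 171 = 18091 = 0x46AB.

46AB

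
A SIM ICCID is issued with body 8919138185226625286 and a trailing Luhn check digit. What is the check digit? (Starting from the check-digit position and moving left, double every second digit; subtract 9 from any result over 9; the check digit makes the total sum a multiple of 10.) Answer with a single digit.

Partial digits right→left: 6 8 2 5 2 6 6 2 2 5 8 1 8 3 1 9 1 9 8
Double every second digit counting from the check-digit position (so the 1st, 3rd, 5th, ... of the partial from the right).
  doubled (with −9 where >9): 3 4 4 3 4 7 7 2 2 7 → sum 43
  kept as-is: 8 5 6 2 5 1 3 9 9 → sum 48
Total = 43 + 48 = 91.
Check digit = (10 − (91 mod 10)) mod 10 = 9.

9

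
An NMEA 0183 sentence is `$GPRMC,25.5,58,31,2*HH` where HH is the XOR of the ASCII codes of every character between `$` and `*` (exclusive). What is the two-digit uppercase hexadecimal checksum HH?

6A

XOR the ASCII codes of the payload characters:
  'G' = 0x47 → acc = 0x47
  'P' = 0x50 → acc = 0x17
  'R' = 0x52 → acc = 0x45
  'M' = 0x4D → acc = 0x08
  'C' = 0x43 → acc = 0x4B
  ',' = 0x2C → acc = 0x67
  '2' = 0x32 → acc = 0x55
  '5' = 0x35 → acc = 0x60
  '.' = 0x2E → acc = 0x4E
  '5' = 0x35 → acc = 0x7B
  ',' = 0x2C → acc = 0x57
  '5' = 0x35 → acc = 0x62
  '8' = 0x38 → acc = 0x5A
  ',' = 0x2C → acc = 0x76
  '3' = 0x33 → acc = 0x45
  '1' = 0x31 → acc = 0x74
  ',' = 0x2C → acc = 0x58
  '2' = 0x32 → acc = 0x6A
Checksum = 0x6A.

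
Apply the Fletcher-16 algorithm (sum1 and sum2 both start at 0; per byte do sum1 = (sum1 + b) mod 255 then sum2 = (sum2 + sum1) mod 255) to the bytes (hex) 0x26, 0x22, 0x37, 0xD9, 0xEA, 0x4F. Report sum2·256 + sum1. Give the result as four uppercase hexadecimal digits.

1F93

Running sums (mod 255):
  after byte 0 (0x26): sum1=38, sum2=38
  after byte 1 (0x22): sum1=72, sum2=110
  after byte 2 (0x37): sum1=127, sum2=237
  after byte 3 (0xD9): sum1=89, sum2=71
  after byte 4 (0xEA): sum1=68, sum2=139
  after byte 5 (0x4F): sum1=147, sum2=31
Checksum = sum2·256 + sum1 = 31·256 + 147 = 8083 = 0x1F93.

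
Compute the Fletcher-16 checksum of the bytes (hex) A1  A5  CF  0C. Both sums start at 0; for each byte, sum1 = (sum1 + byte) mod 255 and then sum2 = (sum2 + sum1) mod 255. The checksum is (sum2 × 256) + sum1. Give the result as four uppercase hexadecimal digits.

Running sums (mod 255):
  after byte 0 (A1): sum1=161, sum2=161
  after byte 1 (A5): sum1=71, sum2=232
  after byte 2 (CF): sum1=23, sum2=0
  after byte 3 (0C): sum1=35, sum2=35
Checksum = sum2·256 + sum1 = 35·256 + 35 = 8995 = 0x2323.

2323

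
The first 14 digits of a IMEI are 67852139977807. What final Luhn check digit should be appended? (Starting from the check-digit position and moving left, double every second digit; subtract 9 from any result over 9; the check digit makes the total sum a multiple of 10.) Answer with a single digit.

1

Partial digits right→left: 7 0 8 7 7 9 9 3 1 2 5 8 7 6
Double every second digit counting from the check-digit position (so the 1st, 3rd, 5th, ... of the partial from the right).
  doubled (with −9 where >9): 5 7 5 9 2 1 5 → sum 34
  kept as-is: 0 7 9 3 2 8 6 → sum 35
Total = 34 + 35 = 69.
Check digit = (10 − (69 mod 10)) mod 10 = 1.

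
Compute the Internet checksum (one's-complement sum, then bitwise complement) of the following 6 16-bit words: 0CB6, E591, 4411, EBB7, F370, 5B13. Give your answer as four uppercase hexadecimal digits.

One's-complement addition (fold any carry out of bit 15 back into bit 0):
  0x0CB6 + 0xE591 = 0x0F247
  0xF247 + 0x4411 = 0x13658 → wrap carry → 0x3659
  0x3659 + 0xEBB7 = 0x12210 → wrap carry → 0x2211
  0x2211 + 0xF370 = 0x11581 → wrap carry → 0x1582
  0x1582 + 0x5B13 = 0x07095
One's-complement sum = 0x7095.
Checksum = ~0x7095 & 0xFFFF = 0x8F6A.

8F6A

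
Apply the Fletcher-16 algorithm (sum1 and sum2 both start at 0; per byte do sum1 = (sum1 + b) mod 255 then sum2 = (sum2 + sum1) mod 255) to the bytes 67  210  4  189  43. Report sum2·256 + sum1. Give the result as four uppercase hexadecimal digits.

4E03

Running sums (mod 255):
  after byte 0 (67): sum1=67, sum2=67
  after byte 1 (210): sum1=22, sum2=89
  after byte 2 (4): sum1=26, sum2=115
  after byte 3 (189): sum1=215, sum2=75
  after byte 4 (43): sum1=3, sum2=78
Checksum = sum2·256 + sum1 = 78·256 + 3 = 19971 = 0x4E03.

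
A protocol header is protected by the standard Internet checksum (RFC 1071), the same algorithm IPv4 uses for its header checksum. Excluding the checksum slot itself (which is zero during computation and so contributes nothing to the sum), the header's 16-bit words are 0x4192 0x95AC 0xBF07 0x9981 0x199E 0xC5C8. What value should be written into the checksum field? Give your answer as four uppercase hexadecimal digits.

F0D0

One's-complement addition (fold any carry out of bit 15 back into bit 0):
  0x4192 + 0x95AC = 0x0D73E
  0xD73E + 0xBF07 = 0x19645 → wrap carry → 0x9646
  0x9646 + 0x9981 = 0x12FC7 → wrap carry → 0x2FC8
  0x2FC8 + 0x199E = 0x04966
  0x4966 + 0xC5C8 = 0x10F2E → wrap carry → 0x0F2F
One's-complement sum = 0x0F2F.
Checksum = ~0x0F2F & 0xFFFF = 0xF0D0.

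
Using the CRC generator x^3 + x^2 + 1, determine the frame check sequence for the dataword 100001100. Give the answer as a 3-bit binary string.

Append 3 zeros: 100001100000. Divide by 1101 (XOR where the leading bit is 1):
  pos 0: 1000 XOR 1101 = 0101
  pos 1: 1010 XOR 1101 = 0111
  pos 2: 1111 XOR 1101 = 0010
  pos 4: 1010 XOR 1101 = 0111
  pos 5: 1110 XOR 1101 = 0011
  pos 7: 1100 XOR 1101 = 0001
Remainder (last 3 bits) = 010. This is the CRC / FCS.

010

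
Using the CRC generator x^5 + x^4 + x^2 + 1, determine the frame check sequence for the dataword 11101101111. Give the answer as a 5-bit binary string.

01000

Append 5 zeros: 1110110111100000. Divide by 110101 (XOR where the leading bit is 1):
  pos 0: 111011 XOR 110101 = 001110
  pos 2: 111001 XOR 110101 = 001100
  pos 4: 110011 XOR 110101 = 000110
  pos 7: 110100 XOR 110101 = 000001
Remainder (last 5 bits) = 01000. This is the CRC / FCS.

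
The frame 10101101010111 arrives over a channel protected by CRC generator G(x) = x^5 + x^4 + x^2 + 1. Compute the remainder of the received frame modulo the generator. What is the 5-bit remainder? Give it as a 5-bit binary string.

Modulo-2 division of 10101101010111 by 110101:
  pos 0: 101011 XOR 110101 = 011110
  pos 1: 111100 XOR 110101 = 001001
  pos 3: 100110 XOR 110101 = 010011
  pos 4: 100111 XOR 110101 = 010010
  pos 5: 100100 XOR 110101 = 010001
  pos 6: 100011 XOR 110101 = 010110
  pos 7: 101101 XOR 110101 = 011000
  pos 8: 110001 XOR 110101 = 000100
Remainder = 00100 (nonzero — an error is detected).

00100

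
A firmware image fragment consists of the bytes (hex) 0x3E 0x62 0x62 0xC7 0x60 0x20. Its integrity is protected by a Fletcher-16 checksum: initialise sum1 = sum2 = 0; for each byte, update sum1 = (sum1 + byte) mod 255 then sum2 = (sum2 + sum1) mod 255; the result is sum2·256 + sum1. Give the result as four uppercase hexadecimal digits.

Running sums (mod 255):
  after byte 0 (0x3E): sum1=62, sum2=62
  after byte 1 (0x62): sum1=160, sum2=222
  after byte 2 (0x62): sum1=3, sum2=225
  after byte 3 (0xC7): sum1=202, sum2=172
  after byte 4 (0x60): sum1=43, sum2=215
  after byte 5 (0x20): sum1=75, sum2=35
Checksum = sum2·256 + sum1 = 35·256 + 75 = 9035 = 0x234B.

234B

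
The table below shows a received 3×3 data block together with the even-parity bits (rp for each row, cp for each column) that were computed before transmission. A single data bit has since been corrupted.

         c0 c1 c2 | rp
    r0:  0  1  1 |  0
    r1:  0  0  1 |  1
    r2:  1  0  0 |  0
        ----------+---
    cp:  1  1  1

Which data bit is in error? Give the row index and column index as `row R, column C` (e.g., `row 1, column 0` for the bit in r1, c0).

row 2, column 2

Recompute each row's even parity and compare to rp:
  r0: data parity 0, sent rp 0 → ok
  r1: data parity 1, sent rp 1 → ok
  r2: data parity 1, sent rp 0 → mismatch
Recompute each column's even parity and compare to cp:
  c0: data parity 1, sent cp 1 → ok
  c1: data parity 1, sent cp 1 → ok
  c2: data parity 0, sent cp 1 → mismatch
Exactly one row (r2) and one column (c2) fail → the flipped bit is at their intersection.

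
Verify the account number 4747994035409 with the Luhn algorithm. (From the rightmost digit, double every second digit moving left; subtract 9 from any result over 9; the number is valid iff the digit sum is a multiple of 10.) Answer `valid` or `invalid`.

From the right, keep odd positions and double even positions (subtract 9 from any doubled value over 9):
  doubled (positions 2,4,...): 0 1 0 9 5 5 → sum 20
  kept (positions 1,3,...): 9 4 3 4 9 4 4 → sum 37
Total = 57.
57 mod 10 = 7, so the number is invalid.

invalid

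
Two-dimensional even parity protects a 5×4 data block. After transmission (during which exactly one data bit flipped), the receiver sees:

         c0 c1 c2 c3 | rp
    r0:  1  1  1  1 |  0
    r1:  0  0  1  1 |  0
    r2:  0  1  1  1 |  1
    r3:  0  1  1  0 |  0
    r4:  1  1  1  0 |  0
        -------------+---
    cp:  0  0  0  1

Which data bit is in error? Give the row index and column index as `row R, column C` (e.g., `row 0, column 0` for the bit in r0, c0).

Recompute each row's even parity and compare to rp:
  r0: data parity 0, sent rp 0 → ok
  r1: data parity 0, sent rp 0 → ok
  r2: data parity 1, sent rp 1 → ok
  r3: data parity 0, sent rp 0 → ok
  r4: data parity 1, sent rp 0 → mismatch
Recompute each column's even parity and compare to cp:
  c0: data parity 0, sent cp 0 → ok
  c1: data parity 0, sent cp 0 → ok
  c2: data parity 1, sent cp 0 → mismatch
  c3: data parity 1, sent cp 1 → ok
Exactly one row (r4) and one column (c2) fail → the flipped bit is at their intersection.

row 4, column 2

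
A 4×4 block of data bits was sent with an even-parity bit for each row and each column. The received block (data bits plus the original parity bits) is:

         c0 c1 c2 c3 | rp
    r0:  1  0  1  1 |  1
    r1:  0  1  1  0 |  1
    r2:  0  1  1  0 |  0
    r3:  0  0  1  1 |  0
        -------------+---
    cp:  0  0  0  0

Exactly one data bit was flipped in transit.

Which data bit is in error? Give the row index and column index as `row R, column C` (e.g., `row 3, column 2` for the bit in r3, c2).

row 1, column 0

Recompute each row's even parity and compare to rp:
  r0: data parity 1, sent rp 1 → ok
  r1: data parity 0, sent rp 1 → mismatch
  r2: data parity 0, sent rp 0 → ok
  r3: data parity 0, sent rp 0 → ok
Recompute each column's even parity and compare to cp:
  c0: data parity 1, sent cp 0 → mismatch
  c1: data parity 0, sent cp 0 → ok
  c2: data parity 0, sent cp 0 → ok
  c3: data parity 0, sent cp 0 → ok
Exactly one row (r1) and one column (c0) fail → the flipped bit is at their intersection.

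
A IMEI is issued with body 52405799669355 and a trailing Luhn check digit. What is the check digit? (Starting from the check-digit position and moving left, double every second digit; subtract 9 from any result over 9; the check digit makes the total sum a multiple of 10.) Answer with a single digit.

Partial digits right→left: 5 5 3 9 6 6 9 9 7 5 0 4 2 5
Double every second digit counting from the check-digit position (so the 1st, 3rd, 5th, ... of the partial from the right).
  doubled (with −9 where >9): 1 6 3 9 5 0 4 → sum 28
  kept as-is: 5 9 6 9 5 4 5 → sum 43
Total = 28 + 43 = 71.
Check digit = (10 − (71 mod 10)) mod 10 = 9.

9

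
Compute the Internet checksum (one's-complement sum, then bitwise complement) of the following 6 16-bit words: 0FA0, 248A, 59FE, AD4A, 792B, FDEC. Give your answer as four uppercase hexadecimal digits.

4D74

One's-complement addition (fold any carry out of bit 15 back into bit 0):
  0x0FA0 + 0x248A = 0x0342A
  0x342A + 0x59FE = 0x08E28
  0x8E28 + 0xAD4A = 0x13B72 → wrap carry → 0x3B73
  0x3B73 + 0x792B = 0x0B49E
  0xB49E + 0xFDEC = 0x1B28A → wrap carry → 0xB28B
One's-complement sum = 0xB28B.
Checksum = ~0xB28B & 0xFFFF = 0x4D74.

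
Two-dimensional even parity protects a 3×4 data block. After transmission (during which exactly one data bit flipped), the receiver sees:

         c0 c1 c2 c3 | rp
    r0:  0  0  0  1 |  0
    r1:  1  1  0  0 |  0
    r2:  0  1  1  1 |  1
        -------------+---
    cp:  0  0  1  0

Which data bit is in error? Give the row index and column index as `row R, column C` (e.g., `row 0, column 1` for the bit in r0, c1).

Recompute each row's even parity and compare to rp:
  r0: data parity 1, sent rp 0 → mismatch
  r1: data parity 0, sent rp 0 → ok
  r2: data parity 1, sent rp 1 → ok
Recompute each column's even parity and compare to cp:
  c0: data parity 1, sent cp 0 → mismatch
  c1: data parity 0, sent cp 0 → ok
  c2: data parity 1, sent cp 1 → ok
  c3: data parity 0, sent cp 0 → ok
Exactly one row (r0) and one column (c0) fail → the flipped bit is at their intersection.

row 0, column 0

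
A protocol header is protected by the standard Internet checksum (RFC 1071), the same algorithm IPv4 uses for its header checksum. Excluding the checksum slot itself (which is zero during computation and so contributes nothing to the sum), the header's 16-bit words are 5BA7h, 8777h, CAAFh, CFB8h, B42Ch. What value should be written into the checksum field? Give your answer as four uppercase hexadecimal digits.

CE4B

One's-complement addition (fold any carry out of bit 15 back into bit 0):
  0x5BA7 + 0x8777 = 0x0E31E
  0xE31E + 0xCAAF = 0x1ADCD → wrap carry → 0xADCE
  0xADCE + 0xCFB8 = 0x17D86 → wrap carry → 0x7D87
  0x7D87 + 0xB42C = 0x131B3 → wrap carry → 0x31B4
One's-complement sum = 0x31B4.
Checksum = ~0x31B4 & 0xFFFF = 0xCE4B.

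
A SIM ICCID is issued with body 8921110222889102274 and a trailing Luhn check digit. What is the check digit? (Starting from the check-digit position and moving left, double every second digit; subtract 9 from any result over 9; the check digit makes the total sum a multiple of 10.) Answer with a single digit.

Partial digits right→left: 4 7 2 2 0 1 9 8 8 2 2 2 0 1 1 1 2 9 8
Double every second digit counting from the check-digit position (so the 1st, 3rd, 5th, ... of the partial from the right).
  doubled (with −9 where >9): 8 4 0 9 7 4 0 2 4 7 → sum 45
  kept as-is: 7 2 1 8 2 2 1 1 9 → sum 33
Total = 45 + 33 = 78.
Check digit = (10 − (78 mod 10)) mod 10 = 2.

2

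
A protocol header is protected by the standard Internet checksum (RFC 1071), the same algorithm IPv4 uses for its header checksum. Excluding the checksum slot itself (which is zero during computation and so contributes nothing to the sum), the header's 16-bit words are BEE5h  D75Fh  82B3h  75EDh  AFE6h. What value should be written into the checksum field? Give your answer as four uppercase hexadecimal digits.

One's-complement addition (fold any carry out of bit 15 back into bit 0):
  0xBEE5 + 0xD75F = 0x19644 → wrap carry → 0x9645
  0x9645 + 0x82B3 = 0x118F8 → wrap carry → 0x18F9
  0x18F9 + 0x75ED = 0x08EE6
  0x8EE6 + 0xAFE6 = 0x13ECC → wrap carry → 0x3ECD
One's-complement sum = 0x3ECD.
Checksum = ~0x3ECD & 0xFFFF = 0xC132.

C132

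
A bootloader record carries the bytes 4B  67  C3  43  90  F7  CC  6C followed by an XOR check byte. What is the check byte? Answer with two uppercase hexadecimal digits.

XOR the bytes together:
  start with 0x4B
  0x4B ⊕ 0x67 = 0x2C
  0x2C ⊕ 0xC3 = 0xEF
  0xEF ⊕ 0x43 = 0xAC
  0xAC ⊕ 0x90 = 0x3C
  0x3C ⊕ 0xF7 = 0xCB
  0xCB ⊕ 0xCC = 0x07
  0x07 ⊕ 0x6C = 0x6B

6B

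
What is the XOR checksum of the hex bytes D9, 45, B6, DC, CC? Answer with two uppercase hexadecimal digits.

XOR the bytes together:
  start with 0xD9
  0xD9 ⊕ 0x45 = 0x9C
  0x9C ⊕ 0xB6 = 0x2A
  0x2A ⊕ 0xDC = 0xF6
  0xF6 ⊕ 0xCC = 0x3A

3A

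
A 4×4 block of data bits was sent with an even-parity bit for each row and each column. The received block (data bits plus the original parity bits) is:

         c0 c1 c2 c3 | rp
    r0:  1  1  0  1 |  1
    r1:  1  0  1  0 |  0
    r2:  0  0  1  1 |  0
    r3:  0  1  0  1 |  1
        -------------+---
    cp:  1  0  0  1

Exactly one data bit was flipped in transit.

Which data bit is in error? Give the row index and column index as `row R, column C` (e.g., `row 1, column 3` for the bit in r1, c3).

row 3, column 0

Recompute each row's even parity and compare to rp:
  r0: data parity 1, sent rp 1 → ok
  r1: data parity 0, sent rp 0 → ok
  r2: data parity 0, sent rp 0 → ok
  r3: data parity 0, sent rp 1 → mismatch
Recompute each column's even parity and compare to cp:
  c0: data parity 0, sent cp 1 → mismatch
  c1: data parity 0, sent cp 0 → ok
  c2: data parity 0, sent cp 0 → ok
  c3: data parity 1, sent cp 1 → ok
Exactly one row (r3) and one column (c0) fail → the flipped bit is at their intersection.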